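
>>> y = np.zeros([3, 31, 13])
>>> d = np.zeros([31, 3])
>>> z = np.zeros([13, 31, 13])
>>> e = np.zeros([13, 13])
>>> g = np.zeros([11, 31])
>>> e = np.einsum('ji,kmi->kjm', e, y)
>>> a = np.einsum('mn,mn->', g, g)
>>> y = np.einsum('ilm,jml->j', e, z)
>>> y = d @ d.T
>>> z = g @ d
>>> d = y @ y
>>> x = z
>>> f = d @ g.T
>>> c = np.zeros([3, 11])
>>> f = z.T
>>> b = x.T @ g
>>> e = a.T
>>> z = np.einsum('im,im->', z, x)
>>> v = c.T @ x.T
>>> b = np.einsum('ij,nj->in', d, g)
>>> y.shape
(31, 31)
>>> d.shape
(31, 31)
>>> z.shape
()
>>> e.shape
()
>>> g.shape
(11, 31)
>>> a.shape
()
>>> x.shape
(11, 3)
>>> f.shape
(3, 11)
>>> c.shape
(3, 11)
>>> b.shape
(31, 11)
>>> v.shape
(11, 11)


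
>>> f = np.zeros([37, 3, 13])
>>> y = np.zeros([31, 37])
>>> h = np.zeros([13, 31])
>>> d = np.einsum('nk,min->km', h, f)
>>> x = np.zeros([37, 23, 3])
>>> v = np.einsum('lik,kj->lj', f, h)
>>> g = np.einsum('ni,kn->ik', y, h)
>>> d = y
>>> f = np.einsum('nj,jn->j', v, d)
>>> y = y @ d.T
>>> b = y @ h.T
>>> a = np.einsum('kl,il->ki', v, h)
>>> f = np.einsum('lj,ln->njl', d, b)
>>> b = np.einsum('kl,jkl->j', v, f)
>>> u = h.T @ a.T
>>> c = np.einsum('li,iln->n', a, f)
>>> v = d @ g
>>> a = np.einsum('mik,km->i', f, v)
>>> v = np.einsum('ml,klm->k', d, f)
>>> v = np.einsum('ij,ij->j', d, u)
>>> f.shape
(13, 37, 31)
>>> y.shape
(31, 31)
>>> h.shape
(13, 31)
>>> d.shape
(31, 37)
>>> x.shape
(37, 23, 3)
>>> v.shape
(37,)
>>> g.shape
(37, 13)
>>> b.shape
(13,)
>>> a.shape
(37,)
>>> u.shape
(31, 37)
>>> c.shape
(31,)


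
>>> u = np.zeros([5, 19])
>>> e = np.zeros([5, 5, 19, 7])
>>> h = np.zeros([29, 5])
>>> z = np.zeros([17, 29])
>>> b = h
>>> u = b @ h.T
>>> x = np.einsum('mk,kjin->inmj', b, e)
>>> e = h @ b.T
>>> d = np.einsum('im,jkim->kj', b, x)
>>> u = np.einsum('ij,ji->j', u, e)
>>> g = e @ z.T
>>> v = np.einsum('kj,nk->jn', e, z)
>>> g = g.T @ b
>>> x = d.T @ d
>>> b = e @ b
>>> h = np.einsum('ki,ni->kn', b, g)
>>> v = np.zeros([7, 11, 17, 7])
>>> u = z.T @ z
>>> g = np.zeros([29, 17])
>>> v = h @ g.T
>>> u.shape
(29, 29)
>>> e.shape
(29, 29)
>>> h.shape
(29, 17)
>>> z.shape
(17, 29)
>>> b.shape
(29, 5)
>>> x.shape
(19, 19)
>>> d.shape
(7, 19)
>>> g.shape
(29, 17)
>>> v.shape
(29, 29)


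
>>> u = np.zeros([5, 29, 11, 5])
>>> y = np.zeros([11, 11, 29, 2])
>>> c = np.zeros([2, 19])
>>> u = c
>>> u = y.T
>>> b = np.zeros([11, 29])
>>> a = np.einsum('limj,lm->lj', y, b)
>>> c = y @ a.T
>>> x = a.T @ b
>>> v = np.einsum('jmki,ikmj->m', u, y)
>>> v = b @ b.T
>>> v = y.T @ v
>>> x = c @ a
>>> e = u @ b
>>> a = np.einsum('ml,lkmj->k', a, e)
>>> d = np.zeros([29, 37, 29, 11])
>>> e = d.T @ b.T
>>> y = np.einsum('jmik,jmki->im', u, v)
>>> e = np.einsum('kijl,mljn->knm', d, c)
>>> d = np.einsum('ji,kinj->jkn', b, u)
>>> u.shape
(2, 29, 11, 11)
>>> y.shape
(11, 29)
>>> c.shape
(11, 11, 29, 11)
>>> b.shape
(11, 29)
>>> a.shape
(29,)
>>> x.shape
(11, 11, 29, 2)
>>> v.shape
(2, 29, 11, 11)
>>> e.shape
(29, 11, 11)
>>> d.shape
(11, 2, 11)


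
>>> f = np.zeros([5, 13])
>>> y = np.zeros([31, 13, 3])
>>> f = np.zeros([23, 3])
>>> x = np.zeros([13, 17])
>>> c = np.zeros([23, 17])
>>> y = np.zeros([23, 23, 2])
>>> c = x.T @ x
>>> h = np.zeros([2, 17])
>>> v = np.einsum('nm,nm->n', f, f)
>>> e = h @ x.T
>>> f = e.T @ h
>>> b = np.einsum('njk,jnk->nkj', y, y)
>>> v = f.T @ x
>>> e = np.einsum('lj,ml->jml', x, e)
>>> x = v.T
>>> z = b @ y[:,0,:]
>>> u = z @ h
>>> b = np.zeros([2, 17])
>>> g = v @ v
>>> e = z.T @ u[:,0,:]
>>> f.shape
(13, 17)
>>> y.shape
(23, 23, 2)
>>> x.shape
(17, 17)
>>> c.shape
(17, 17)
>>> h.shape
(2, 17)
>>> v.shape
(17, 17)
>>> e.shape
(2, 2, 17)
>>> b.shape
(2, 17)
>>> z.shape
(23, 2, 2)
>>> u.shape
(23, 2, 17)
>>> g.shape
(17, 17)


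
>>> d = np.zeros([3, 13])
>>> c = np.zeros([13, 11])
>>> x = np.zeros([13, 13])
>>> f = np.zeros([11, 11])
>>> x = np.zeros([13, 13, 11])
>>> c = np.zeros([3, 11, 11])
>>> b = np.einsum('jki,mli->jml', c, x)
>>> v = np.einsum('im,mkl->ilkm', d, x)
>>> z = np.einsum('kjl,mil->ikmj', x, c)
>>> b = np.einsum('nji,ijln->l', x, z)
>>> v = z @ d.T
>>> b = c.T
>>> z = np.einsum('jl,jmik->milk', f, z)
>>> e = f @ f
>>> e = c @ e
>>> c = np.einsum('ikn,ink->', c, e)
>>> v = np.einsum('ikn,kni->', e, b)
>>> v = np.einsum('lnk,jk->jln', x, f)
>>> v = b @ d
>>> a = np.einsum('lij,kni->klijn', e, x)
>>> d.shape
(3, 13)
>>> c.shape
()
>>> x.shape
(13, 13, 11)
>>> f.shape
(11, 11)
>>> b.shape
(11, 11, 3)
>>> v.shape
(11, 11, 13)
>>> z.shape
(13, 3, 11, 13)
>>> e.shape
(3, 11, 11)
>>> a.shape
(13, 3, 11, 11, 13)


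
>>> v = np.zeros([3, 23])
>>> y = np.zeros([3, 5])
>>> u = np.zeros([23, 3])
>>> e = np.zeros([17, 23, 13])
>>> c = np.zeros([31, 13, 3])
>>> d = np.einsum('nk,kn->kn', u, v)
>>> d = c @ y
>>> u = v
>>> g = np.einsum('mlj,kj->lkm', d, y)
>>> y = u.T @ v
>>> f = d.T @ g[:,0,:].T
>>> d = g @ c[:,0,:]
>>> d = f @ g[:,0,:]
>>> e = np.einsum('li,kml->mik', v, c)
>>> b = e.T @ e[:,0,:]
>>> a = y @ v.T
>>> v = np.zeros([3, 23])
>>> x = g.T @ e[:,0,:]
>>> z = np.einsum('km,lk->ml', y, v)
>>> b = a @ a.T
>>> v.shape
(3, 23)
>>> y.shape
(23, 23)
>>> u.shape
(3, 23)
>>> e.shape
(13, 23, 31)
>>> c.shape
(31, 13, 3)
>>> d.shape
(5, 13, 31)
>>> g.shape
(13, 3, 31)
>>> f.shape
(5, 13, 13)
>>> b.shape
(23, 23)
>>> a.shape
(23, 3)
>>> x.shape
(31, 3, 31)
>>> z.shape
(23, 3)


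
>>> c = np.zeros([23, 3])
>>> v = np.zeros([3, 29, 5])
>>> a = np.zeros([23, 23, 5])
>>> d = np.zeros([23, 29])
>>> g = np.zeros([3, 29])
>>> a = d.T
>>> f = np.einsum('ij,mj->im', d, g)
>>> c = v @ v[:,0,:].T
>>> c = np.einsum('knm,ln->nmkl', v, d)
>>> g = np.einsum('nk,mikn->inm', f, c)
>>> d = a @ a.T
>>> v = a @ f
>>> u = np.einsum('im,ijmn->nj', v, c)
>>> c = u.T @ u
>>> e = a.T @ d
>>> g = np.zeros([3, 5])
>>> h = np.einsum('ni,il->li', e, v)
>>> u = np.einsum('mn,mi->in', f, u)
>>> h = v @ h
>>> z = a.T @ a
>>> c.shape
(5, 5)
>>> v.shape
(29, 3)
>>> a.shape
(29, 23)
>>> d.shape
(29, 29)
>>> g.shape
(3, 5)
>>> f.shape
(23, 3)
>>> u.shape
(5, 3)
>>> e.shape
(23, 29)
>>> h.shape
(29, 29)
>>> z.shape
(23, 23)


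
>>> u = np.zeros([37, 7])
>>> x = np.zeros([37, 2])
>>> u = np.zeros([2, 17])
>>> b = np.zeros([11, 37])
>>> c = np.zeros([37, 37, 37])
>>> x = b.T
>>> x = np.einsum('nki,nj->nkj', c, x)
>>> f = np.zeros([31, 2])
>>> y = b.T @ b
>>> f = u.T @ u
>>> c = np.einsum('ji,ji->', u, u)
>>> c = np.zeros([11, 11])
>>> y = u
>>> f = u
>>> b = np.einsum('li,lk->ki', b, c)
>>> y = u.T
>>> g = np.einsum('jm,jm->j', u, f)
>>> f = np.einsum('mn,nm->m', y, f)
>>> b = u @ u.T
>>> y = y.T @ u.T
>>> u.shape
(2, 17)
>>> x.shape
(37, 37, 11)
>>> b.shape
(2, 2)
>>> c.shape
(11, 11)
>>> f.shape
(17,)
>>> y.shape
(2, 2)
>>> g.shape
(2,)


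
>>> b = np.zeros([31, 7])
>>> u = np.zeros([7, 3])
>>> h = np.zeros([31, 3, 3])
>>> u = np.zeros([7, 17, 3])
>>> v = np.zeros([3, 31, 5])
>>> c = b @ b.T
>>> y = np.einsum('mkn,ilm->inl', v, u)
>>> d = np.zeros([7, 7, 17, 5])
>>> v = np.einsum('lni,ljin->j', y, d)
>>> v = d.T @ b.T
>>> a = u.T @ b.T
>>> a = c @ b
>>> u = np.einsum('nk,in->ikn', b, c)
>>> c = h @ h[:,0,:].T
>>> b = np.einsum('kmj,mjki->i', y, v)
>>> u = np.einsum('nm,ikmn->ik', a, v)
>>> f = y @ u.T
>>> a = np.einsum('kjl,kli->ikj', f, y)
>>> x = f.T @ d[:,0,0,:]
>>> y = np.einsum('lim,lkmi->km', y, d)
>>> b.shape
(31,)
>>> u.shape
(5, 17)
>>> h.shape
(31, 3, 3)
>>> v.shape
(5, 17, 7, 31)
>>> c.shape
(31, 3, 31)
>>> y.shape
(7, 17)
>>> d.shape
(7, 7, 17, 5)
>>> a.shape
(17, 7, 5)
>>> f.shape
(7, 5, 5)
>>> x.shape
(5, 5, 5)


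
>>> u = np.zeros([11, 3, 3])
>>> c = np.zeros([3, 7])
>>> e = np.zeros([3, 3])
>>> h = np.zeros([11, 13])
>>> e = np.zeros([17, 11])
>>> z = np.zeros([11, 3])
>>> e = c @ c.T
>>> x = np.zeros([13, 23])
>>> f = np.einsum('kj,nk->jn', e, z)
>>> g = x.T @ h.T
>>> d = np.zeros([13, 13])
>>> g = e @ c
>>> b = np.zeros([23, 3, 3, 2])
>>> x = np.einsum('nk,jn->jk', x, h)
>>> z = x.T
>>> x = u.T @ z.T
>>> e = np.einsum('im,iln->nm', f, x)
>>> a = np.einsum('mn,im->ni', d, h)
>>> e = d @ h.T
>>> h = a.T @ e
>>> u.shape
(11, 3, 3)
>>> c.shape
(3, 7)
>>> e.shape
(13, 11)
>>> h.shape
(11, 11)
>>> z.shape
(23, 11)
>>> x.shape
(3, 3, 23)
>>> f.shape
(3, 11)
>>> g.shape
(3, 7)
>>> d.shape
(13, 13)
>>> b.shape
(23, 3, 3, 2)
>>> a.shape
(13, 11)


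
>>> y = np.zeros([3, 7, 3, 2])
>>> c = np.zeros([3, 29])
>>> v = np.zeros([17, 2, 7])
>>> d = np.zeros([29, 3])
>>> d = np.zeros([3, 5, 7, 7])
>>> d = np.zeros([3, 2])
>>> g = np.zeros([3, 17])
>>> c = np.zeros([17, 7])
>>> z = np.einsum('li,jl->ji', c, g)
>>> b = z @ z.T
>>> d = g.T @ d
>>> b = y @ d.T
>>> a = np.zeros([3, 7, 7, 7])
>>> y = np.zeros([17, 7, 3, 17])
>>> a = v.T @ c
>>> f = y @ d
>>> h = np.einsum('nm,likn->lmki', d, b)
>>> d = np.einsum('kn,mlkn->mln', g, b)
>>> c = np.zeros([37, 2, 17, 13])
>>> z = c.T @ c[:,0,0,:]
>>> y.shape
(17, 7, 3, 17)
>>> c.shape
(37, 2, 17, 13)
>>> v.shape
(17, 2, 7)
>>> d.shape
(3, 7, 17)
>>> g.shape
(3, 17)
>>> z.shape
(13, 17, 2, 13)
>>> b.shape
(3, 7, 3, 17)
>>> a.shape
(7, 2, 7)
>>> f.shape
(17, 7, 3, 2)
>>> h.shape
(3, 2, 3, 7)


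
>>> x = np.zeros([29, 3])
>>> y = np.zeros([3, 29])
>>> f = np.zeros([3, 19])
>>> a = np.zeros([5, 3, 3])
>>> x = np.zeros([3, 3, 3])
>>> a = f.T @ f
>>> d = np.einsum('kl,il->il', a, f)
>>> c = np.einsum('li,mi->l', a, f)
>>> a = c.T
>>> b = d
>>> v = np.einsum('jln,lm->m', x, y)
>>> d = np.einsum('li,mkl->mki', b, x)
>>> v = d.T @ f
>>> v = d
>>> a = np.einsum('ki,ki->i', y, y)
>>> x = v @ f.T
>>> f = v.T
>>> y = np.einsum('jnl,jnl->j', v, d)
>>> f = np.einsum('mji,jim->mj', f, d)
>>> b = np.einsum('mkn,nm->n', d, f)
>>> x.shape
(3, 3, 3)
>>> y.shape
(3,)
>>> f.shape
(19, 3)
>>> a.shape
(29,)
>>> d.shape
(3, 3, 19)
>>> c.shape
(19,)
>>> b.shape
(19,)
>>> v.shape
(3, 3, 19)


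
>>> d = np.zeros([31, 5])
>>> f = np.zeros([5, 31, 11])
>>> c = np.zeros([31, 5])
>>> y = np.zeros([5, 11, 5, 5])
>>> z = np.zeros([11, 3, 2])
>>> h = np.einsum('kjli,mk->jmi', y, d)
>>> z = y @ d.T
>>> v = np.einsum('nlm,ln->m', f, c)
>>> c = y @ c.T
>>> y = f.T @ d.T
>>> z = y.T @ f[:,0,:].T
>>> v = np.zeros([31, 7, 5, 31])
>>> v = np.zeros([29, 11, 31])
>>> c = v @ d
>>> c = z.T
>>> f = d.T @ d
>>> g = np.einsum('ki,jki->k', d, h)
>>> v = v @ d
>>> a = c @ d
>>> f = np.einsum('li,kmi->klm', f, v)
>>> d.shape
(31, 5)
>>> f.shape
(29, 5, 11)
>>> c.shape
(5, 31, 31)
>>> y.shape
(11, 31, 31)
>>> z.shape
(31, 31, 5)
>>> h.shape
(11, 31, 5)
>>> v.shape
(29, 11, 5)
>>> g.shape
(31,)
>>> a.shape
(5, 31, 5)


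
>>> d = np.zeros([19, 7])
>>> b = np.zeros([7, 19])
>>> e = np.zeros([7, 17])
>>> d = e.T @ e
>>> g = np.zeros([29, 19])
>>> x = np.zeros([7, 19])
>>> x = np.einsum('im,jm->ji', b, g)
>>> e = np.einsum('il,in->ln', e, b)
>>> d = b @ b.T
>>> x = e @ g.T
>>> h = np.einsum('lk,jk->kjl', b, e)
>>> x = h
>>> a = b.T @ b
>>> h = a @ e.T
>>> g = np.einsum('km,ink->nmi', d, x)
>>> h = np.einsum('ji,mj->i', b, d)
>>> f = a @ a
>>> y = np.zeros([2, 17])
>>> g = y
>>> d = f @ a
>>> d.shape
(19, 19)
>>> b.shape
(7, 19)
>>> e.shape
(17, 19)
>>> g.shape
(2, 17)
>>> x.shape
(19, 17, 7)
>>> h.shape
(19,)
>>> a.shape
(19, 19)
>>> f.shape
(19, 19)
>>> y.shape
(2, 17)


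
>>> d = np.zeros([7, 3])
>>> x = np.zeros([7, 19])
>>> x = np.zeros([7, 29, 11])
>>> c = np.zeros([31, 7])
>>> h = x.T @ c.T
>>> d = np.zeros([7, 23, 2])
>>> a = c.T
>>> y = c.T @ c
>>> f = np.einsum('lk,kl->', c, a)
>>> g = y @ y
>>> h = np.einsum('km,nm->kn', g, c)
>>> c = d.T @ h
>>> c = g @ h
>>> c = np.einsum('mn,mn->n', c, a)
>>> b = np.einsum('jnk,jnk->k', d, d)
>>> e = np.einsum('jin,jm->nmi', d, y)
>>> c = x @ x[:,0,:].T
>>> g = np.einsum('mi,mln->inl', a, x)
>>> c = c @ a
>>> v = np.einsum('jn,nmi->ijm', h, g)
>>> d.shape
(7, 23, 2)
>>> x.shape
(7, 29, 11)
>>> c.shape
(7, 29, 31)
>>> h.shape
(7, 31)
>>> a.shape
(7, 31)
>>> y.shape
(7, 7)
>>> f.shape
()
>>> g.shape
(31, 11, 29)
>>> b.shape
(2,)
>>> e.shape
(2, 7, 23)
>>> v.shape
(29, 7, 11)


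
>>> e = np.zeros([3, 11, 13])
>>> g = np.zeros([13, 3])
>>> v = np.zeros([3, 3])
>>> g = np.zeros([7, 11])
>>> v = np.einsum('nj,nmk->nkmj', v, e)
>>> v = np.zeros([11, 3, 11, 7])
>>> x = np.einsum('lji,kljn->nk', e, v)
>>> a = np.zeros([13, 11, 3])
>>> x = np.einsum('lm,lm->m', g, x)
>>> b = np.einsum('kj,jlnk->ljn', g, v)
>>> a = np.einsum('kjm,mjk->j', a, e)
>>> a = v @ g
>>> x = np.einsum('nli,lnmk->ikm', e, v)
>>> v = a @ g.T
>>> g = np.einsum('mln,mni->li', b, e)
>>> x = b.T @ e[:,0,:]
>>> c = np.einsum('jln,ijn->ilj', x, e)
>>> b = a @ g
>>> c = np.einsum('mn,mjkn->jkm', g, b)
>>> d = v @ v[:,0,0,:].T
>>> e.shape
(3, 11, 13)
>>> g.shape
(11, 13)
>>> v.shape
(11, 3, 11, 7)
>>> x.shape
(11, 11, 13)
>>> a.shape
(11, 3, 11, 11)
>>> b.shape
(11, 3, 11, 13)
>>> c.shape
(3, 11, 11)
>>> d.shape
(11, 3, 11, 11)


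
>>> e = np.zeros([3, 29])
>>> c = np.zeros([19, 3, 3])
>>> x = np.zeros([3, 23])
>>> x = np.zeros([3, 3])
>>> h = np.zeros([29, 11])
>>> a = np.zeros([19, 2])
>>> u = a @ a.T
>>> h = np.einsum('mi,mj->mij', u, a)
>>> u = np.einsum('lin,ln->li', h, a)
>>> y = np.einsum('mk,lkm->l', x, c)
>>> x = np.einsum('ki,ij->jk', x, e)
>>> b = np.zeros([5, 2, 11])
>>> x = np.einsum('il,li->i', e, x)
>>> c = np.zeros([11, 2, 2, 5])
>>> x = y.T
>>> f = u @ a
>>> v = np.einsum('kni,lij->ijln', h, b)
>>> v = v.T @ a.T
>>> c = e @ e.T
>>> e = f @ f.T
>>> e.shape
(19, 19)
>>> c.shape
(3, 3)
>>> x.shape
(19,)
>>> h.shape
(19, 19, 2)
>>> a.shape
(19, 2)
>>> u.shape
(19, 19)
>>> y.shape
(19,)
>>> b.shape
(5, 2, 11)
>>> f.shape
(19, 2)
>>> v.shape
(19, 5, 11, 19)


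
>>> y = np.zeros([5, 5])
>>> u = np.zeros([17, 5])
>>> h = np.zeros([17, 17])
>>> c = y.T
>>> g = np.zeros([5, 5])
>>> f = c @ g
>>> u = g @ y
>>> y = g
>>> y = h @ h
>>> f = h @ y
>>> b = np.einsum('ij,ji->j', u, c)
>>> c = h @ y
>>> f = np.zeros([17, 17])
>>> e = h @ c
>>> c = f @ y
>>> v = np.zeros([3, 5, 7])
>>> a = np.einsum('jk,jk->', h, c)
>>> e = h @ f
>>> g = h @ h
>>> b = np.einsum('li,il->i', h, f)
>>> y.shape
(17, 17)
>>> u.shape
(5, 5)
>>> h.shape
(17, 17)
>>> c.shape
(17, 17)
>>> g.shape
(17, 17)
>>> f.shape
(17, 17)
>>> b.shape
(17,)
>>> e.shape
(17, 17)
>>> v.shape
(3, 5, 7)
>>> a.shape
()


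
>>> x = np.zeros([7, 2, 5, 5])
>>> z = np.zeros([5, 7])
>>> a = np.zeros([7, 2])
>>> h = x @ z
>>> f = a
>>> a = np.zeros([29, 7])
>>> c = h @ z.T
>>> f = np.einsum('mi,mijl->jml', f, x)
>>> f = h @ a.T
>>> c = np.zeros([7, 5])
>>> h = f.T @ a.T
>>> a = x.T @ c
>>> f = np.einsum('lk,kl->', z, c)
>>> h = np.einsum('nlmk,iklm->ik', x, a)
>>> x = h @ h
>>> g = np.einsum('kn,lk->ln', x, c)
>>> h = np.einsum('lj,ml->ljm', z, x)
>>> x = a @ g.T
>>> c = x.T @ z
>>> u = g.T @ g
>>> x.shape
(5, 5, 2, 7)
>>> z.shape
(5, 7)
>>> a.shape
(5, 5, 2, 5)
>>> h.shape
(5, 7, 5)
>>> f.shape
()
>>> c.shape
(7, 2, 5, 7)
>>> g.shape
(7, 5)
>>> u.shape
(5, 5)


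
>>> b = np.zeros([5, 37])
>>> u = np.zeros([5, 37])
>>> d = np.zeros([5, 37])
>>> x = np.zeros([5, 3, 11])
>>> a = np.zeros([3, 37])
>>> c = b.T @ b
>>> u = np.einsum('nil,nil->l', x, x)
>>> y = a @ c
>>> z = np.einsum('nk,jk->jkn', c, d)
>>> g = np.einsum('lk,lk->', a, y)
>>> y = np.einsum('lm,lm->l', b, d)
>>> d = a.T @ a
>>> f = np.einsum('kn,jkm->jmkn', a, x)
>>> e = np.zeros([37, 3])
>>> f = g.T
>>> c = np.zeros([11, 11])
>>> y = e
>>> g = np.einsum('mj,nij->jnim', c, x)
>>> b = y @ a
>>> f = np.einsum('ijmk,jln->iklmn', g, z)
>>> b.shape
(37, 37)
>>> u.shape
(11,)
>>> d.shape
(37, 37)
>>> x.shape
(5, 3, 11)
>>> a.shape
(3, 37)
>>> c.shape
(11, 11)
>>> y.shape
(37, 3)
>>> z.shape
(5, 37, 37)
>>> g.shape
(11, 5, 3, 11)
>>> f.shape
(11, 11, 37, 3, 37)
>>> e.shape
(37, 3)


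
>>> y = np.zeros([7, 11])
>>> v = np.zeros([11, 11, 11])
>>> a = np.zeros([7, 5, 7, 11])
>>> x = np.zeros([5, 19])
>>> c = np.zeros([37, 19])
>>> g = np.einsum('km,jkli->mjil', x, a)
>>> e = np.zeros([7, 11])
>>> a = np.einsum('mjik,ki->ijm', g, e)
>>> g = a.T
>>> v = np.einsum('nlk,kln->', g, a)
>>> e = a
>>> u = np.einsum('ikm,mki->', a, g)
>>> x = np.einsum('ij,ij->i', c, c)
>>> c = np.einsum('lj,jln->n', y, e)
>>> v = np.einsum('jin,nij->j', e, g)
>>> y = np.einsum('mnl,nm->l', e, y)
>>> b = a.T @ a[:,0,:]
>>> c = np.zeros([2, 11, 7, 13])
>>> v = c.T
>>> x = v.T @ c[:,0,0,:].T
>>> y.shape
(19,)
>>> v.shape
(13, 7, 11, 2)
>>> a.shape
(11, 7, 19)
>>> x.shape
(2, 11, 7, 2)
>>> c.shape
(2, 11, 7, 13)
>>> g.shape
(19, 7, 11)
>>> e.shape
(11, 7, 19)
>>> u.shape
()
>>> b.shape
(19, 7, 19)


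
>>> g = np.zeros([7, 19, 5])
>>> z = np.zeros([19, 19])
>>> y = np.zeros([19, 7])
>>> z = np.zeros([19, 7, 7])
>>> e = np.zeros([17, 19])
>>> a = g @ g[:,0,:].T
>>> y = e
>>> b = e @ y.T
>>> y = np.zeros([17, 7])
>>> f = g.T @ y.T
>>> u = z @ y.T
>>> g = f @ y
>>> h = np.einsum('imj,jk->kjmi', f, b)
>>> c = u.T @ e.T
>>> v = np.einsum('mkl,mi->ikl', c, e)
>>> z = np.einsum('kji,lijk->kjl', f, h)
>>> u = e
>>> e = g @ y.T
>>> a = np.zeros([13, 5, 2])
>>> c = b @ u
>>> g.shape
(5, 19, 7)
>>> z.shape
(5, 19, 17)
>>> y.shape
(17, 7)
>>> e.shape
(5, 19, 17)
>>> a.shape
(13, 5, 2)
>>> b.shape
(17, 17)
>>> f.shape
(5, 19, 17)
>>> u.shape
(17, 19)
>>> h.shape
(17, 17, 19, 5)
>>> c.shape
(17, 19)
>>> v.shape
(19, 7, 17)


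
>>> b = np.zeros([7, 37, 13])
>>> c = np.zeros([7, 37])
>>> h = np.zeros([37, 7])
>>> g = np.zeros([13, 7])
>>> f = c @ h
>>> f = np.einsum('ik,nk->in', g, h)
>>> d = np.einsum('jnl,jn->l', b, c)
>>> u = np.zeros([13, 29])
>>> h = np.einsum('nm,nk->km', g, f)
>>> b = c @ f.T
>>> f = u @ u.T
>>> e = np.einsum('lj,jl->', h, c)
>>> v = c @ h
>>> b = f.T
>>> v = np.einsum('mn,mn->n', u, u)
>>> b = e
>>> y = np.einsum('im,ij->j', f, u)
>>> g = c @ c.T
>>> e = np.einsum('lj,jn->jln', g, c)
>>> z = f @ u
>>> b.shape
()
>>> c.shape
(7, 37)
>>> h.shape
(37, 7)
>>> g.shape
(7, 7)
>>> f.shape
(13, 13)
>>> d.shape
(13,)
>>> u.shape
(13, 29)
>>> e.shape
(7, 7, 37)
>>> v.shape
(29,)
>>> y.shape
(29,)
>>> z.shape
(13, 29)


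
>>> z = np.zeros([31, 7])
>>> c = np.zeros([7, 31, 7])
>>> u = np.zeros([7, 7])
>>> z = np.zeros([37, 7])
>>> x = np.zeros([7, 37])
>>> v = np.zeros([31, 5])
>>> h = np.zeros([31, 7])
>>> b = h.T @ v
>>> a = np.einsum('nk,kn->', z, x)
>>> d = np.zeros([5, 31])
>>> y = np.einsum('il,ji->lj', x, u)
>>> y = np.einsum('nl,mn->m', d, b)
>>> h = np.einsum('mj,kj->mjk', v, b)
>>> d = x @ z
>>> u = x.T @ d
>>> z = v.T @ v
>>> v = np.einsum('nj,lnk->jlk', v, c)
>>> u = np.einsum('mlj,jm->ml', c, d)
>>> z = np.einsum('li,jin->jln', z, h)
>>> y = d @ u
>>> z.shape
(31, 5, 7)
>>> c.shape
(7, 31, 7)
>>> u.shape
(7, 31)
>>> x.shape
(7, 37)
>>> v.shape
(5, 7, 7)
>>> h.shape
(31, 5, 7)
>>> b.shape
(7, 5)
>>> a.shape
()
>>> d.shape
(7, 7)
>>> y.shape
(7, 31)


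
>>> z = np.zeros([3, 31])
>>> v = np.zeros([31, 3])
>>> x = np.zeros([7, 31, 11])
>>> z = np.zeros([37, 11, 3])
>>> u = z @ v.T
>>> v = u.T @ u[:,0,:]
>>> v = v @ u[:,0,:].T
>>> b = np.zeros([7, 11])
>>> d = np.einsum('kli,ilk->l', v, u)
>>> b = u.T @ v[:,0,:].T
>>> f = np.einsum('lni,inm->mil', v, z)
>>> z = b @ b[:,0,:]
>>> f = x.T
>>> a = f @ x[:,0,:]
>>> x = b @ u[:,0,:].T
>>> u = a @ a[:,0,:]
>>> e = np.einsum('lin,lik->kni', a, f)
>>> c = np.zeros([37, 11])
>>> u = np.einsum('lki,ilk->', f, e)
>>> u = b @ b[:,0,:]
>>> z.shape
(31, 11, 31)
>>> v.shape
(31, 11, 37)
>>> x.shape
(31, 11, 37)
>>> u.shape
(31, 11, 31)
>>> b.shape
(31, 11, 31)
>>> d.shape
(11,)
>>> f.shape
(11, 31, 7)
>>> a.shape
(11, 31, 11)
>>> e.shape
(7, 11, 31)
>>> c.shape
(37, 11)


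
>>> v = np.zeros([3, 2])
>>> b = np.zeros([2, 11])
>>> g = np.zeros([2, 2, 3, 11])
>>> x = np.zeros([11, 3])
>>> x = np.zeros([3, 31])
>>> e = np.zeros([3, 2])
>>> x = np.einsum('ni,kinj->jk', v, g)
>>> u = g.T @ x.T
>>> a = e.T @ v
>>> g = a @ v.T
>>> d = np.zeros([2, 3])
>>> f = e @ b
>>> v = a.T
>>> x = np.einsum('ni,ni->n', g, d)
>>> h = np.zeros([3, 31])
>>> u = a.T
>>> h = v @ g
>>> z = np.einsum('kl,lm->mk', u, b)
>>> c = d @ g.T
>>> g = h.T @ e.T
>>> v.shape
(2, 2)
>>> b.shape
(2, 11)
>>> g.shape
(3, 3)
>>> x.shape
(2,)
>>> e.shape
(3, 2)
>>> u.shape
(2, 2)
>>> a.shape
(2, 2)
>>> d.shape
(2, 3)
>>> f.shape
(3, 11)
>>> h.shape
(2, 3)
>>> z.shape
(11, 2)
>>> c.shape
(2, 2)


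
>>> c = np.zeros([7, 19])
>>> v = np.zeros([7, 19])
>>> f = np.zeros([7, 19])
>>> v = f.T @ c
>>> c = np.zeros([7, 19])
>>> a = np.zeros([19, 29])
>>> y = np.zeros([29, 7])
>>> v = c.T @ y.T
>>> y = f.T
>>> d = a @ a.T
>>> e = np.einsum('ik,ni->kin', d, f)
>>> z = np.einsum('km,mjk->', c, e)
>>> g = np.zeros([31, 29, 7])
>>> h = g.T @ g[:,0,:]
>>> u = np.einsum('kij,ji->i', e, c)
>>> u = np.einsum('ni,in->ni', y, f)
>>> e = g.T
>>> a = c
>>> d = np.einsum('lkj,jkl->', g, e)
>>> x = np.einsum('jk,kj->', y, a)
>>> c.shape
(7, 19)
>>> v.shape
(19, 29)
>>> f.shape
(7, 19)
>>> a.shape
(7, 19)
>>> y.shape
(19, 7)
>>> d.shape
()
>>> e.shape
(7, 29, 31)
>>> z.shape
()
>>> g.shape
(31, 29, 7)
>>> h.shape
(7, 29, 7)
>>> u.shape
(19, 7)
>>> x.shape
()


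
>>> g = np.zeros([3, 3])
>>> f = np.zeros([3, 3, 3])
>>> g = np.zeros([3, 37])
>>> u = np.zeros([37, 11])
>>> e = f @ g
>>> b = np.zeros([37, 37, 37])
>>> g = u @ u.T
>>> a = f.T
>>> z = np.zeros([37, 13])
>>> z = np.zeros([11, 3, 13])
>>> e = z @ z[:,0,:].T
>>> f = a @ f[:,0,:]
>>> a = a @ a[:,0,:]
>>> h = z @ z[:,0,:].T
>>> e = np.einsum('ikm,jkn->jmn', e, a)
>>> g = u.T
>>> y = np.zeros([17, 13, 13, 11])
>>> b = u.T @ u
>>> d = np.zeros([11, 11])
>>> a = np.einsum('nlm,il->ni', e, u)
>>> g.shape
(11, 37)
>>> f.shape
(3, 3, 3)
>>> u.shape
(37, 11)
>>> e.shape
(3, 11, 3)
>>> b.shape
(11, 11)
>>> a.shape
(3, 37)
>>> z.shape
(11, 3, 13)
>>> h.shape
(11, 3, 11)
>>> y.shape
(17, 13, 13, 11)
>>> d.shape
(11, 11)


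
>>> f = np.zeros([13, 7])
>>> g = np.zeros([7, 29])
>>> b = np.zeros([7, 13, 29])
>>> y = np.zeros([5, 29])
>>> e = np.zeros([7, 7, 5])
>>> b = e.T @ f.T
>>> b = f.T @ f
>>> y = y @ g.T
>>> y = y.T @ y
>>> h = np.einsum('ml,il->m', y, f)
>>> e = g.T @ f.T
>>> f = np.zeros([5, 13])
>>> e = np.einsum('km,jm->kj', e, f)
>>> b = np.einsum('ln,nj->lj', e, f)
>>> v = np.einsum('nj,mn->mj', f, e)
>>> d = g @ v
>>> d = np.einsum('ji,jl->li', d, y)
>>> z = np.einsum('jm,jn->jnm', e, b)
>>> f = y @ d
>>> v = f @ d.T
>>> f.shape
(7, 13)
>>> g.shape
(7, 29)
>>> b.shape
(29, 13)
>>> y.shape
(7, 7)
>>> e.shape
(29, 5)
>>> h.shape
(7,)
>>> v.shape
(7, 7)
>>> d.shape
(7, 13)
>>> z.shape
(29, 13, 5)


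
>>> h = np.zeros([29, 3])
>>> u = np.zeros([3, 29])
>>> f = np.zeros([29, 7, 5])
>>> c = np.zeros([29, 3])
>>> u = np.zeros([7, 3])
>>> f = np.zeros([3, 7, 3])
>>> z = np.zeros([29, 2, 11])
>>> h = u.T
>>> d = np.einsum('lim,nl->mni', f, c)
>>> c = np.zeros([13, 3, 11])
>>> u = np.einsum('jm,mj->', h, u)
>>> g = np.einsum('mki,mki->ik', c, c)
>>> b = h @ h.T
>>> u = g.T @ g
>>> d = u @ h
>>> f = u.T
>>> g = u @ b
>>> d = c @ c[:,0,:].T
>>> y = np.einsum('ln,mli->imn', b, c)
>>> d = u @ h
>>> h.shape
(3, 7)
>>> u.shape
(3, 3)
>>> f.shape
(3, 3)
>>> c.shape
(13, 3, 11)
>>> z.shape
(29, 2, 11)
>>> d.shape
(3, 7)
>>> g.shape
(3, 3)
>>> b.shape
(3, 3)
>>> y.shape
(11, 13, 3)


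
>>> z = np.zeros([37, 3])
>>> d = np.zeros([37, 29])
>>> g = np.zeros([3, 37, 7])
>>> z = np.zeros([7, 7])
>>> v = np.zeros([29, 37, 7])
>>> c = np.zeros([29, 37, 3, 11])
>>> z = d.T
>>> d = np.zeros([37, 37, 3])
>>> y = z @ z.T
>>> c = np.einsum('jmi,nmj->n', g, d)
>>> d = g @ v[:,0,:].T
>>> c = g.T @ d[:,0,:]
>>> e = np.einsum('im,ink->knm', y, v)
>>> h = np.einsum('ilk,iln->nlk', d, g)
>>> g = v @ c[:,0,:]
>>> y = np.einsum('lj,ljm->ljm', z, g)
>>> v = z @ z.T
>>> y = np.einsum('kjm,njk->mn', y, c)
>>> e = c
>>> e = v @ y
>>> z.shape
(29, 37)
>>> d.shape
(3, 37, 29)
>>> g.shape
(29, 37, 29)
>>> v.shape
(29, 29)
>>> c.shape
(7, 37, 29)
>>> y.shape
(29, 7)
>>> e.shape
(29, 7)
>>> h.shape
(7, 37, 29)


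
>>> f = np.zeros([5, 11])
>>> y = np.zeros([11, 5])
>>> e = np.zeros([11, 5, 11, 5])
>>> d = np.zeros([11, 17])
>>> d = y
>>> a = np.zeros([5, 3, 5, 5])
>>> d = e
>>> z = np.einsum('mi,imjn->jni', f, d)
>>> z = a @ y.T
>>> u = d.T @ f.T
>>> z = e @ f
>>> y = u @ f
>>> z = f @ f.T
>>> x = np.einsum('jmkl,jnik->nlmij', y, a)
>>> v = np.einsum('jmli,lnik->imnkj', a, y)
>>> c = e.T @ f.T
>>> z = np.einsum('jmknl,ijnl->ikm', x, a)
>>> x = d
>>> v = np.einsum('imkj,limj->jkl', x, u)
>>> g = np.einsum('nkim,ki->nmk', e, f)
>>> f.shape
(5, 11)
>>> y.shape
(5, 11, 5, 11)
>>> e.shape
(11, 5, 11, 5)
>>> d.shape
(11, 5, 11, 5)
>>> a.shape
(5, 3, 5, 5)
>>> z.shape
(5, 11, 11)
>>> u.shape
(5, 11, 5, 5)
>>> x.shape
(11, 5, 11, 5)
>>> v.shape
(5, 11, 5)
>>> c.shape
(5, 11, 5, 5)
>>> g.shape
(11, 5, 5)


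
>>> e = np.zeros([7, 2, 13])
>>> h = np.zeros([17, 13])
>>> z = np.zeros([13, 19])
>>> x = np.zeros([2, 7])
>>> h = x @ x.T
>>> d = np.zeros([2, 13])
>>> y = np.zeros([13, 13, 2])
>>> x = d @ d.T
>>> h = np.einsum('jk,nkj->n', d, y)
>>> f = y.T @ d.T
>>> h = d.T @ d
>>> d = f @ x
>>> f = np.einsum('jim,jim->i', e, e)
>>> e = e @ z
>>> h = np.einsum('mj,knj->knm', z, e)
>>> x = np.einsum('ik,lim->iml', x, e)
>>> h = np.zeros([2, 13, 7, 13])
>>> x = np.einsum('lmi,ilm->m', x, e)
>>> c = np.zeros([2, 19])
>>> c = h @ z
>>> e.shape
(7, 2, 19)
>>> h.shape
(2, 13, 7, 13)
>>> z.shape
(13, 19)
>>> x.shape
(19,)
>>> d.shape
(2, 13, 2)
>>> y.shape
(13, 13, 2)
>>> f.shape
(2,)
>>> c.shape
(2, 13, 7, 19)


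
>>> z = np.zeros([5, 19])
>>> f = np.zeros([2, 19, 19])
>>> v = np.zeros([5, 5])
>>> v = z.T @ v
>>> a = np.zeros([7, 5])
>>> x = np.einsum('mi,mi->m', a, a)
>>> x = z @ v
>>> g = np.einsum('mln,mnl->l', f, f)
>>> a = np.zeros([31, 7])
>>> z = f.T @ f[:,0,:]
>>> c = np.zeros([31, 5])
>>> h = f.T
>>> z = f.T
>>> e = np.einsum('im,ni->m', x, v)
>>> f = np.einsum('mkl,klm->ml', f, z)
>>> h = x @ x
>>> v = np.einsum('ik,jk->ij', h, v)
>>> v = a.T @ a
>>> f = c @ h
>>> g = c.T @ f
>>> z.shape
(19, 19, 2)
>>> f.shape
(31, 5)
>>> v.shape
(7, 7)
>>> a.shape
(31, 7)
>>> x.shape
(5, 5)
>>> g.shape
(5, 5)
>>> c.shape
(31, 5)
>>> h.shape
(5, 5)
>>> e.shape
(5,)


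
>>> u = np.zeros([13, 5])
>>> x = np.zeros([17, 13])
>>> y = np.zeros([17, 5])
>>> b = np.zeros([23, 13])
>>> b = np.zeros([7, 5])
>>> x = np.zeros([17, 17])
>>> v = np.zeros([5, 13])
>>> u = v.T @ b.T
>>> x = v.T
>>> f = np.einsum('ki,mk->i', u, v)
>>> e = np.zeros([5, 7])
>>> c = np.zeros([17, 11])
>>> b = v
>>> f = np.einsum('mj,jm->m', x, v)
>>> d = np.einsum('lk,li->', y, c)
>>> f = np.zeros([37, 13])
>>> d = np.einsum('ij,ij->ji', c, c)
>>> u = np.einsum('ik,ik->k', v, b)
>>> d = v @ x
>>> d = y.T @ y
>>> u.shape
(13,)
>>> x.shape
(13, 5)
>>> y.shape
(17, 5)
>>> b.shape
(5, 13)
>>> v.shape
(5, 13)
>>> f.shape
(37, 13)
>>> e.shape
(5, 7)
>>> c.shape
(17, 11)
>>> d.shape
(5, 5)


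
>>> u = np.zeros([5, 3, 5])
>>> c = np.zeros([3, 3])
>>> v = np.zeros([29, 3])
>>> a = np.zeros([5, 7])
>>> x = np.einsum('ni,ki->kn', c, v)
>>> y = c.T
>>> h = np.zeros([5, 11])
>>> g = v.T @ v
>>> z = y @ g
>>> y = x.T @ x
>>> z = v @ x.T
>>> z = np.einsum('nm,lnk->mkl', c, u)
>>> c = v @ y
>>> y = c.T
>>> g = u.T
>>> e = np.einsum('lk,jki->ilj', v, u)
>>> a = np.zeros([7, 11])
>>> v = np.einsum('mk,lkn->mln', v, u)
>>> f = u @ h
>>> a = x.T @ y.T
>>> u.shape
(5, 3, 5)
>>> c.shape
(29, 3)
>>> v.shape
(29, 5, 5)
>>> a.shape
(3, 3)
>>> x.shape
(29, 3)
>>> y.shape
(3, 29)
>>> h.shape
(5, 11)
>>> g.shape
(5, 3, 5)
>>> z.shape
(3, 5, 5)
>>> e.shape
(5, 29, 5)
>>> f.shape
(5, 3, 11)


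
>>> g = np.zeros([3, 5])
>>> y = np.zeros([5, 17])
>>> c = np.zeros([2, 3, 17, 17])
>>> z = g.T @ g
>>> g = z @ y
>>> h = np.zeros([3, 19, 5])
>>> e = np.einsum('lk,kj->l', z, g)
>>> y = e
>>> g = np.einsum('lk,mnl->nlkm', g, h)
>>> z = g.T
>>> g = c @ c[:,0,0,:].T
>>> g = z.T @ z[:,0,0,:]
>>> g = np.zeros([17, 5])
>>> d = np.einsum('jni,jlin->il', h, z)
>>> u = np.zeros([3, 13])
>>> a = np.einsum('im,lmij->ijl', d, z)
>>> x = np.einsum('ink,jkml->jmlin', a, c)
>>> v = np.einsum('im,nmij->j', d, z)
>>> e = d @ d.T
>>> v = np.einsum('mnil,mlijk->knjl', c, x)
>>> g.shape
(17, 5)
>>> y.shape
(5,)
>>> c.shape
(2, 3, 17, 17)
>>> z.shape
(3, 17, 5, 19)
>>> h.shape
(3, 19, 5)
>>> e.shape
(5, 5)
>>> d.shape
(5, 17)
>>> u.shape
(3, 13)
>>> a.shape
(5, 19, 3)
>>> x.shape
(2, 17, 17, 5, 19)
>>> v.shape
(19, 3, 5, 17)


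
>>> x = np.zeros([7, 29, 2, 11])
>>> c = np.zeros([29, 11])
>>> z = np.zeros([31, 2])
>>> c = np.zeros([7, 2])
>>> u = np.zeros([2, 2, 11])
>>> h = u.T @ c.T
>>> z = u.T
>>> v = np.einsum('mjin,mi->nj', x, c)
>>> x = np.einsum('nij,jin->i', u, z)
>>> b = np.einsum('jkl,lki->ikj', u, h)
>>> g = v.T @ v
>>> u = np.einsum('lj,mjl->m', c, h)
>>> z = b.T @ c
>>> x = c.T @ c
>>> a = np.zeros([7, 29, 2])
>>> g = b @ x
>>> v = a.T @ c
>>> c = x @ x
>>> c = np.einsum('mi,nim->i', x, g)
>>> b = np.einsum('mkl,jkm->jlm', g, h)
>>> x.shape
(2, 2)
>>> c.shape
(2,)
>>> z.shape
(2, 2, 2)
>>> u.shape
(11,)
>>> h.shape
(11, 2, 7)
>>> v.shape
(2, 29, 2)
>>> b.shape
(11, 2, 7)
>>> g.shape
(7, 2, 2)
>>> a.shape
(7, 29, 2)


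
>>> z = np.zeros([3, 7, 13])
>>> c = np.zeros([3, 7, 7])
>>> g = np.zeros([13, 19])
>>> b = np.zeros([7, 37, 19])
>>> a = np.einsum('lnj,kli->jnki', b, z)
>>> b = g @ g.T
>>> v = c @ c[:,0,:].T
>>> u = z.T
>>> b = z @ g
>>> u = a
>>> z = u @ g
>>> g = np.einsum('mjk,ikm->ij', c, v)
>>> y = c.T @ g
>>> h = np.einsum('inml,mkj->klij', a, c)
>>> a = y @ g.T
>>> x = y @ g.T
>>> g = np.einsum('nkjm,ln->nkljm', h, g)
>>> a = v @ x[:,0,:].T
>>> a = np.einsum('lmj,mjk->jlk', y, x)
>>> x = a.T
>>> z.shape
(19, 37, 3, 19)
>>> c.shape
(3, 7, 7)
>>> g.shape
(7, 13, 3, 19, 7)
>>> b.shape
(3, 7, 19)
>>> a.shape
(7, 7, 3)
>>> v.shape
(3, 7, 3)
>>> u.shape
(19, 37, 3, 13)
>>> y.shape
(7, 7, 7)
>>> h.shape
(7, 13, 19, 7)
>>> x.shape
(3, 7, 7)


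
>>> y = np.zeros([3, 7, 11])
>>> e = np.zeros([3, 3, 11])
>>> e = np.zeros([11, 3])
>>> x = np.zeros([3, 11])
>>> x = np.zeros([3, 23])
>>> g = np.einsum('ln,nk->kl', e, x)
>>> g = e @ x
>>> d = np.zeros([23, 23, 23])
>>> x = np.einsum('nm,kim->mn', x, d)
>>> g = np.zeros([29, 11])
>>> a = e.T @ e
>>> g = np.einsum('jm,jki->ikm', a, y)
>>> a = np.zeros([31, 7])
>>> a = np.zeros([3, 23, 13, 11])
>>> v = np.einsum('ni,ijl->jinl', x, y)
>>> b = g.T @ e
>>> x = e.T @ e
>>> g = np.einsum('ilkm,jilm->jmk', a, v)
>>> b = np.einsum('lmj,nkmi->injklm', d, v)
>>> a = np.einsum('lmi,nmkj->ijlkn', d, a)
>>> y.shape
(3, 7, 11)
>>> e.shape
(11, 3)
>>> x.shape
(3, 3)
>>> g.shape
(7, 11, 13)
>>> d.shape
(23, 23, 23)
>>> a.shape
(23, 11, 23, 13, 3)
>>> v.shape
(7, 3, 23, 11)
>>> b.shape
(11, 7, 23, 3, 23, 23)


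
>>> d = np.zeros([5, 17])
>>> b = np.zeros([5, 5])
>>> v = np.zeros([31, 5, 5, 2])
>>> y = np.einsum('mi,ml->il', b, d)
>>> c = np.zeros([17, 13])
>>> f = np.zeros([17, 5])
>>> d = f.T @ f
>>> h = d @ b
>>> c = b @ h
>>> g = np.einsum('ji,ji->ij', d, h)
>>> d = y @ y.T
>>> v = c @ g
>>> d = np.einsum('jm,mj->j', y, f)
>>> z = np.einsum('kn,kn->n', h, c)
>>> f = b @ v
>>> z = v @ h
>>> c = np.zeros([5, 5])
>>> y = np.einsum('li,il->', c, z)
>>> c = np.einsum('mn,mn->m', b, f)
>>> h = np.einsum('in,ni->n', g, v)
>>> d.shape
(5,)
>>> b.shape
(5, 5)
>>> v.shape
(5, 5)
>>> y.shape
()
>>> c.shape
(5,)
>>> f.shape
(5, 5)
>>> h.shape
(5,)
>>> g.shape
(5, 5)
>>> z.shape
(5, 5)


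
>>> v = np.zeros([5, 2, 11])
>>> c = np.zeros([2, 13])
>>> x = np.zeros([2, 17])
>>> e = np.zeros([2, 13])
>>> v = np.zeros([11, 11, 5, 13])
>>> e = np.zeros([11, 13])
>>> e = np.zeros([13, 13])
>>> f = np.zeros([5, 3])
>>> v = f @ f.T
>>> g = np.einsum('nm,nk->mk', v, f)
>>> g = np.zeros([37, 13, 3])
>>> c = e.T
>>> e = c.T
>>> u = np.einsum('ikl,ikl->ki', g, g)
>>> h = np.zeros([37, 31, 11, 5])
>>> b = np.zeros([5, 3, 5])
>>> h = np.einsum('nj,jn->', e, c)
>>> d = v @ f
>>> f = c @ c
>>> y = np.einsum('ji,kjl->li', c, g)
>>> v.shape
(5, 5)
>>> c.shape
(13, 13)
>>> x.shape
(2, 17)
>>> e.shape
(13, 13)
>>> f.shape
(13, 13)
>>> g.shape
(37, 13, 3)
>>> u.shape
(13, 37)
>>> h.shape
()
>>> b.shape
(5, 3, 5)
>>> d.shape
(5, 3)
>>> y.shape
(3, 13)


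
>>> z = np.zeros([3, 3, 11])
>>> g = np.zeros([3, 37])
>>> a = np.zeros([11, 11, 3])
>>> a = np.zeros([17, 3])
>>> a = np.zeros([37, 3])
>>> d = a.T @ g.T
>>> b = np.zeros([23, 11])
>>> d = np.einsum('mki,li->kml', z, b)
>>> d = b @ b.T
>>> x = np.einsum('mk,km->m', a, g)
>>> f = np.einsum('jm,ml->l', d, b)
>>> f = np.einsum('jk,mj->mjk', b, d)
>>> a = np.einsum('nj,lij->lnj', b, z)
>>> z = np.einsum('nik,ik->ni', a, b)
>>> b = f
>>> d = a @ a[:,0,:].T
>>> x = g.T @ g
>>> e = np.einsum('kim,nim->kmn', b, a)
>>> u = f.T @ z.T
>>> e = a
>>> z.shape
(3, 23)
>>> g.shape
(3, 37)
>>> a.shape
(3, 23, 11)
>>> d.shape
(3, 23, 3)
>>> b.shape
(23, 23, 11)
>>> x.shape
(37, 37)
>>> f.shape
(23, 23, 11)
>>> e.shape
(3, 23, 11)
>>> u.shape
(11, 23, 3)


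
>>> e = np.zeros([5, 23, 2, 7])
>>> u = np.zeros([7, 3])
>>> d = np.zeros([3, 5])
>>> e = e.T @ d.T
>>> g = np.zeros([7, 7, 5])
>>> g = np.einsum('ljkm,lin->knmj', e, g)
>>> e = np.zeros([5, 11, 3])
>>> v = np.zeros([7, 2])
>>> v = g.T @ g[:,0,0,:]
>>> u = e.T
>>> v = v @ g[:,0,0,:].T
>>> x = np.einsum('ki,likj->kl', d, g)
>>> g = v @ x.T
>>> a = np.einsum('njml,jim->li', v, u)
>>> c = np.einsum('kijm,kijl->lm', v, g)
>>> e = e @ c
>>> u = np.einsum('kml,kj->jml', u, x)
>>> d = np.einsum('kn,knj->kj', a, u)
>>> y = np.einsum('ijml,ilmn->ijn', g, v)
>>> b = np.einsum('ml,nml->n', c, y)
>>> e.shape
(5, 11, 23)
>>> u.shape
(23, 11, 5)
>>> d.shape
(23, 5)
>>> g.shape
(2, 3, 5, 3)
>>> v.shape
(2, 3, 5, 23)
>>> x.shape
(3, 23)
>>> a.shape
(23, 11)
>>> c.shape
(3, 23)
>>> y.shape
(2, 3, 23)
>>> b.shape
(2,)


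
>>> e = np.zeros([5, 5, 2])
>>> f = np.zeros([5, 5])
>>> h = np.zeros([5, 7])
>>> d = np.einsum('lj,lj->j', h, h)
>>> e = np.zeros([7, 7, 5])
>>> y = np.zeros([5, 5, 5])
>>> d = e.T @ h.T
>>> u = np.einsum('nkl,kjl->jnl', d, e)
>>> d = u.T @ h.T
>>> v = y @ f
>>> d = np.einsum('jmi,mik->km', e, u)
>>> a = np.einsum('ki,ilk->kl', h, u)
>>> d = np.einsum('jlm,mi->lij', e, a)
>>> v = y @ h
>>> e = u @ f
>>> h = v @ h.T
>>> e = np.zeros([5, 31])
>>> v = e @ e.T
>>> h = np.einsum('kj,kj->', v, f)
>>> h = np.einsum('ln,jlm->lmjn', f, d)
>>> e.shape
(5, 31)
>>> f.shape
(5, 5)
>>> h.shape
(5, 7, 7, 5)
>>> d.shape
(7, 5, 7)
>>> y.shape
(5, 5, 5)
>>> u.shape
(7, 5, 5)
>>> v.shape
(5, 5)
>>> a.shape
(5, 5)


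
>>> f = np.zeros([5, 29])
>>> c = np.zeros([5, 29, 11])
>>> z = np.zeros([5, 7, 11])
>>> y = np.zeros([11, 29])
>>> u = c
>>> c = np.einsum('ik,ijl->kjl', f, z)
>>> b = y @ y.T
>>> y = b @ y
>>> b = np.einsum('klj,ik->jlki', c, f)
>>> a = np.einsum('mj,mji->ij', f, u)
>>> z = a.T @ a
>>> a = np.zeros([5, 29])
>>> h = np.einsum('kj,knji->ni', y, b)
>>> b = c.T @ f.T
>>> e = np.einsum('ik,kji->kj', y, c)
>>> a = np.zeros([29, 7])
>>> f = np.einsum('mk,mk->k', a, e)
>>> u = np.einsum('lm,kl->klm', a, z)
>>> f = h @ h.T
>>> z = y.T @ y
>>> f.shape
(7, 7)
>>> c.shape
(29, 7, 11)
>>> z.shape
(29, 29)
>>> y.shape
(11, 29)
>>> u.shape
(29, 29, 7)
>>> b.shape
(11, 7, 5)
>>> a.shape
(29, 7)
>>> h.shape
(7, 5)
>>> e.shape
(29, 7)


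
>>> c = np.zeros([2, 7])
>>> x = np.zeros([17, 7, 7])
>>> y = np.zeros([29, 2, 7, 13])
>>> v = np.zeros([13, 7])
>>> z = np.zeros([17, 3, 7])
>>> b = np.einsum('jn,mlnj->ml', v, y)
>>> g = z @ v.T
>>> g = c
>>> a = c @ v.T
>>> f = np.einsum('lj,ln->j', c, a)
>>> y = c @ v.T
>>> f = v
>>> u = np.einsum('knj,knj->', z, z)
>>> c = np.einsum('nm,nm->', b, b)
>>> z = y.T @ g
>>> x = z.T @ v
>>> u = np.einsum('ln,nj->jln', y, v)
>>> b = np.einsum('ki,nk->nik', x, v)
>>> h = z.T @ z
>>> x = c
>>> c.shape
()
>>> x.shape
()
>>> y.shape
(2, 13)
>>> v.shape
(13, 7)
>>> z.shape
(13, 7)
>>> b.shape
(13, 7, 7)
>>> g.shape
(2, 7)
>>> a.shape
(2, 13)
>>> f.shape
(13, 7)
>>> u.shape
(7, 2, 13)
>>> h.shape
(7, 7)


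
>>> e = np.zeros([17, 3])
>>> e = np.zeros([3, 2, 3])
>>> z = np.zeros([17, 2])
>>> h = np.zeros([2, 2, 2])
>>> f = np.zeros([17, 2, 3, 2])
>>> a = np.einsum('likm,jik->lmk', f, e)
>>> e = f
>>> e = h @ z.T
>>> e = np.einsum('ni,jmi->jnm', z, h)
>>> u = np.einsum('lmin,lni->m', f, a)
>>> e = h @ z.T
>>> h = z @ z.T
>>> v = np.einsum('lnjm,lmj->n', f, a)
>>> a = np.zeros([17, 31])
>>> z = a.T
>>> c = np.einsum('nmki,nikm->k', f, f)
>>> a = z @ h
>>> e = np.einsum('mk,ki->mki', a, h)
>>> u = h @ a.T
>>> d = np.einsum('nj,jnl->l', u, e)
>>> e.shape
(31, 17, 17)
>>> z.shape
(31, 17)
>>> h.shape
(17, 17)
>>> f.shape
(17, 2, 3, 2)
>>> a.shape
(31, 17)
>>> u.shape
(17, 31)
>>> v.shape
(2,)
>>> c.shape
(3,)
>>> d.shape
(17,)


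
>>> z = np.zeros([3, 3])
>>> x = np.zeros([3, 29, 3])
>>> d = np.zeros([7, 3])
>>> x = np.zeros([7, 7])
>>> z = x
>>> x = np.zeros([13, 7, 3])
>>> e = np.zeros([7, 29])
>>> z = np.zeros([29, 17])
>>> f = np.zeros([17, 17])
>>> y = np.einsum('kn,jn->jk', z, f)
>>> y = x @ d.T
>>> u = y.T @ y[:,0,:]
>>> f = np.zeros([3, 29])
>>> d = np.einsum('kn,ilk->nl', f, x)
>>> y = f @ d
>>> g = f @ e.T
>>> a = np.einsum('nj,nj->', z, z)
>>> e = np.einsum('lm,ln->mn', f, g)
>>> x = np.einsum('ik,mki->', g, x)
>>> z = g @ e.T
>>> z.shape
(3, 29)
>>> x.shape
()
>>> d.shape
(29, 7)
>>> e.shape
(29, 7)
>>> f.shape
(3, 29)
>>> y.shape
(3, 7)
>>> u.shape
(7, 7, 7)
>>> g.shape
(3, 7)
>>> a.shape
()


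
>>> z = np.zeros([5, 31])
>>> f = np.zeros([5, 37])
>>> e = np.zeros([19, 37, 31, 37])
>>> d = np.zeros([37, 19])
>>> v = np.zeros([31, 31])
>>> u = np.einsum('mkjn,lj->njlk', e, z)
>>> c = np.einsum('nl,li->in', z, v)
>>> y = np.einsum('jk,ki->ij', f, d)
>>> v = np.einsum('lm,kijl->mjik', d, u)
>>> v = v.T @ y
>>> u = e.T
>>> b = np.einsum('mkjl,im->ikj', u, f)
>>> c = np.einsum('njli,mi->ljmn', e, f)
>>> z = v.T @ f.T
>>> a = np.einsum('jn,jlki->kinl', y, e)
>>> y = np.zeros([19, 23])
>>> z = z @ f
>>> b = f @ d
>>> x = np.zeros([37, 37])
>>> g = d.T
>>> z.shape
(5, 5, 31, 37)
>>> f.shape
(5, 37)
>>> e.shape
(19, 37, 31, 37)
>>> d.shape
(37, 19)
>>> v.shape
(37, 31, 5, 5)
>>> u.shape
(37, 31, 37, 19)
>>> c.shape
(31, 37, 5, 19)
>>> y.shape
(19, 23)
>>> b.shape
(5, 19)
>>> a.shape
(31, 37, 5, 37)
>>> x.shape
(37, 37)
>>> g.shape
(19, 37)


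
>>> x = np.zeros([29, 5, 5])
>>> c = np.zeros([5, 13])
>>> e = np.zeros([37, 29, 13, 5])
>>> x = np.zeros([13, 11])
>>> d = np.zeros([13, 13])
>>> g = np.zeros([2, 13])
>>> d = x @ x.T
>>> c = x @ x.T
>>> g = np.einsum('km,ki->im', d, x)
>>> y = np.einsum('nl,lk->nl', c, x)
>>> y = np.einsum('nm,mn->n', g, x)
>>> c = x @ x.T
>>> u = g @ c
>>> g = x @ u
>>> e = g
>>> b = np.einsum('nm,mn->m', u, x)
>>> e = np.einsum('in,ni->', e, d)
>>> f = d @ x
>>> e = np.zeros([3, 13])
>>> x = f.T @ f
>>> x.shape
(11, 11)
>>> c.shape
(13, 13)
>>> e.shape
(3, 13)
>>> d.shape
(13, 13)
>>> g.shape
(13, 13)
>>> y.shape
(11,)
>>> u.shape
(11, 13)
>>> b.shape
(13,)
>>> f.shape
(13, 11)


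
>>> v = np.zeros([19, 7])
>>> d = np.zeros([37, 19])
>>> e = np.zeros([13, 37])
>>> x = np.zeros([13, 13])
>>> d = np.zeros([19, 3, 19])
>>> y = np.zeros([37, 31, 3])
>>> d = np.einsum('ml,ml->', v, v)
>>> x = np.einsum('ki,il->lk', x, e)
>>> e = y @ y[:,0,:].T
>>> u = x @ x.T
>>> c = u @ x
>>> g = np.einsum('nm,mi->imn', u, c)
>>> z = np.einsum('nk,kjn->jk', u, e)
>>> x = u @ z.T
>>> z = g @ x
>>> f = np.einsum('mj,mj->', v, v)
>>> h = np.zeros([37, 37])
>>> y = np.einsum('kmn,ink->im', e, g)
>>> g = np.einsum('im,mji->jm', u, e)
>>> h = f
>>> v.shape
(19, 7)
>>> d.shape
()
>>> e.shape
(37, 31, 37)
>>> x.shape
(37, 31)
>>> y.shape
(13, 31)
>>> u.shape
(37, 37)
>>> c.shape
(37, 13)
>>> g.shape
(31, 37)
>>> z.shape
(13, 37, 31)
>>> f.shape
()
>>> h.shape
()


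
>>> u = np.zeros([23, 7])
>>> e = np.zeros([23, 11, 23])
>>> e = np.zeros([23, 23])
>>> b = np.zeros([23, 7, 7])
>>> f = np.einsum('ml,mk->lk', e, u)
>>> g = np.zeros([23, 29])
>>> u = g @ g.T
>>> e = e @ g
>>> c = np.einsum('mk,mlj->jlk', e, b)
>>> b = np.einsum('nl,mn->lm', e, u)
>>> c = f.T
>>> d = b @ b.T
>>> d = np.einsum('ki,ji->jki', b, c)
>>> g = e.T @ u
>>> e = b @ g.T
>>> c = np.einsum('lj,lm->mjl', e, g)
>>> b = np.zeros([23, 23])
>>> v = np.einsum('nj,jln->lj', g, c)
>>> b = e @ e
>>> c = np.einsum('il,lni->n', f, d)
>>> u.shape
(23, 23)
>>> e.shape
(29, 29)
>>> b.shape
(29, 29)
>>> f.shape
(23, 7)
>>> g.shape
(29, 23)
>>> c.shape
(29,)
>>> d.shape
(7, 29, 23)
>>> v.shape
(29, 23)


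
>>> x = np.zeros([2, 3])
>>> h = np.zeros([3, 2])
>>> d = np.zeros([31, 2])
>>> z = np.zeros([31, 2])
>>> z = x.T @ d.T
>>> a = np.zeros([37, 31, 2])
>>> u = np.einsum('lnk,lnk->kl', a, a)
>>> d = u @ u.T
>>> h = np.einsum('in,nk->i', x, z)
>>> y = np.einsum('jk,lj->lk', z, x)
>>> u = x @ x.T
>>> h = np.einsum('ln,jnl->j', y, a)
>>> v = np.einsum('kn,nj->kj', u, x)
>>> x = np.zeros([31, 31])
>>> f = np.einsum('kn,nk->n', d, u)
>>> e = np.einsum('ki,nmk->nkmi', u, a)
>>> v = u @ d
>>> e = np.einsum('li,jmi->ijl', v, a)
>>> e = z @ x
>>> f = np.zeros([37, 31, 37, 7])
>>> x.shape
(31, 31)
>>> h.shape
(37,)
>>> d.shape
(2, 2)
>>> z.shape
(3, 31)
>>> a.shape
(37, 31, 2)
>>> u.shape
(2, 2)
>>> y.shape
(2, 31)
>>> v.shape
(2, 2)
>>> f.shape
(37, 31, 37, 7)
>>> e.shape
(3, 31)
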